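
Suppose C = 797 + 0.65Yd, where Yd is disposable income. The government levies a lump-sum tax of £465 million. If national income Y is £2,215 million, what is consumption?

Yd = Y − T = 2215 − 465 = 1750
C = 797 + 0.65(1750) = 797 + 1137.5 = 1934.5

C = 1934.5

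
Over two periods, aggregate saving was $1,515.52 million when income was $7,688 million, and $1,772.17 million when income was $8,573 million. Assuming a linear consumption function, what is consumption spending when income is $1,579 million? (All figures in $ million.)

MPS = ΔS/ΔY = (1772.17 − 1515.52)/(8573 − 7688) = 256.65/885 = 0.29
MPC = 1 − MPS = 0.71
Autonomous saving = 1515.52 − 0.29(7688) = -714, so a = 714
C = 714 + 0.71(1579) = 714 + 1121.09 = 1835.09

C = 1835.09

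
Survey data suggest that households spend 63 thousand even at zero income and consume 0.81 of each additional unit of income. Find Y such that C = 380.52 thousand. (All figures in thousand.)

63 + 0.81Y = 380.52
0.81Y = 317.52, so Y = 317.52/0.81 = 392

Y = 392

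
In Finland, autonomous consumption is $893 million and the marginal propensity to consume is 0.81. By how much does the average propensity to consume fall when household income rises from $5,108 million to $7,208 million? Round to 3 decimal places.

At Y = 5108: C = 893 + 0.81(5108) = 5030.48, APC = 5030.48/5108 = 0.9848
At Y = 7208: C = 6731.48, APC = 6731.48/7208 = 0.9339
Fall in APC = 0.9848 − 0.9339 = 0.0509 ≈ 0.051

ΔAPC = 0.051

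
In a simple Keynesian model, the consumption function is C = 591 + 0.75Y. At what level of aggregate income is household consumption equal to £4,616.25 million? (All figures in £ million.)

Y = 5367

591 + 0.75Y = 4616.25
0.75Y = 4025.25, so Y = 4025.25/0.75 = 5367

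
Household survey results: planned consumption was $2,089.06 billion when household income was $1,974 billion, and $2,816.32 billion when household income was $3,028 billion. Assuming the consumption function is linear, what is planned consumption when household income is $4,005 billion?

MPC = (2816.32 − 2089.06)/(3028 − 1974) = 727.26/1054 = 0.69
a = 2089.06 − 0.69(1974) = 2089.06 − 1362.06 = 727
C = 727 + 0.69(4005) = 727 + 2763.45 = 3490.45

C = 3490.45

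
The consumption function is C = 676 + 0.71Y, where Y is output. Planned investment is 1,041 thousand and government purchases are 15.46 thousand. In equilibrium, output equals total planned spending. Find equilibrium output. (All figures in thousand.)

Y = C + I + G = 676 + 0.71Y + 1041 + 15.46
Y − 0.71Y = 1732.46
0.29Y = 1732.46, so Y = 1732.46/0.29 = 5974

Y = 5974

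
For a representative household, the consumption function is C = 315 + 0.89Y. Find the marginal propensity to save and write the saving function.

MPS = 1 − MPC = 1 − 0.89 = 0.11
S = Y − C = -315 + 0.11Y

MPS = 0.11; S = -315 + 0.11Y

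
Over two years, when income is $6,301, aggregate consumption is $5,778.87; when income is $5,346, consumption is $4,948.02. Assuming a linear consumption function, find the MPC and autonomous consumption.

MPC = ΔC/ΔY = (5778.87 − 4948.02)/(6301 − 5346) = 830.85/955 = 0.87
a = C − MPC·Y = 4948.02 − 0.87(5346) = 4948.02 − 4651.02 = 297

MPC = 0.87; a = 297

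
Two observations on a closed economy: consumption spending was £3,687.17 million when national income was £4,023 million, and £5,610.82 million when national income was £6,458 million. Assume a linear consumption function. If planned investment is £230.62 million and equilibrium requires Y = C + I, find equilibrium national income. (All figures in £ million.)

MPC = (5610.82 − 3687.17)/(6458 − 4023) = 1923.65/2435 = 0.79
a = 3687.17 − 0.79(4023) = 509
Equilibrium: Y = 509 + 0.79Y + 230.62
0.21Y = 739.62, so Y = 739.62/0.21 = 3522

Y = 3522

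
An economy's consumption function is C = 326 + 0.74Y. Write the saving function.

S = -326 + 0.26Y

S = Y − C = Y − (326 + 0.74Y) = -326 + (1 − 0.74)Y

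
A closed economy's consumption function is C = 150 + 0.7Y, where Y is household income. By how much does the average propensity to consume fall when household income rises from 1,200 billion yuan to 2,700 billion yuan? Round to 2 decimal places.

At Y = 1200: C = 150 + 0.7(1200) = 990, APC = 990/1200 = 0.825
At Y = 2700: C = 2040, APC = 2040/2700 = 0.756
Fall in APC = 0.825 − 0.756 = 0.069 ≈ 0.07

ΔAPC = 0.07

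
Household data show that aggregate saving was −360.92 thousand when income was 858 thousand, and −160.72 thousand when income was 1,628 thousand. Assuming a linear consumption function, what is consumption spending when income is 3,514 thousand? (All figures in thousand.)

C = 3184.36

MPS = ΔS/ΔY = (-160.72 − (-360.92))/(1628 − 858) = 200.2/770 = 0.26
MPC = 1 − MPS = 0.74
Autonomous saving = -360.92 − 0.26(858) = -584, so a = 584
C = 584 + 0.74(3514) = 584 + 2600.36 = 3184.36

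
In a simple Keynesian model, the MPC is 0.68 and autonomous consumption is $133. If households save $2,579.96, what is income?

S = Y − C = -133 + 0.32Y
-133 + 0.32Y = 2579.96, so 0.32Y = 2712.96 and Y = 8478

Y = 8478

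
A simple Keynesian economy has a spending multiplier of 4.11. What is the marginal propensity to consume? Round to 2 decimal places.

MPC = 0.76

k = 1/(1 − MPC), so 1 − MPC = 1/k = 1/4.11 = 0.2433
MPC = 1 − 0.2433 = 0.76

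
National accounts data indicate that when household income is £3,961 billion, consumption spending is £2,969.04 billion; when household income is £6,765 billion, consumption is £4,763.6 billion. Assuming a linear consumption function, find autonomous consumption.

MPC = ΔC/ΔY = (4763.6 − 2969.04)/(6765 − 3961) = 1794.56/2804 = 0.64
a = C − MPC·Y = 2969.04 − 0.64(3961) = 2969.04 − 2535.04 = 434

a = 434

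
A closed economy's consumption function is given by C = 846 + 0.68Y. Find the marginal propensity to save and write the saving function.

MPS = 1 − MPC = 1 − 0.68 = 0.32
S = Y − C = -846 + 0.32Y

MPS = 0.32; S = -846 + 0.32Y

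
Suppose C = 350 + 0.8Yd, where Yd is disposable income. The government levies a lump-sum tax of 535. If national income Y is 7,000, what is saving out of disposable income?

Yd = Y − T = 7000 − 535 = 6465
C = 350 + 0.8(6465) = 350 + 5172 = 5522
S = Yd − C = 6465 − 5522 = 943

S = 943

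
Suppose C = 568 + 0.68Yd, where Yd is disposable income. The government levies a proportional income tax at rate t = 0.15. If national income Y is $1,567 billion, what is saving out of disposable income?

Yd = (1 − 0.15)(1567) = 0.85(1567) = 1331.95
C = 568 + 0.68(1331.95) = 568 + 905.726 = 1473.726
S = Yd − C = 1331.95 − 1473.726 = -141.776

S = -141.776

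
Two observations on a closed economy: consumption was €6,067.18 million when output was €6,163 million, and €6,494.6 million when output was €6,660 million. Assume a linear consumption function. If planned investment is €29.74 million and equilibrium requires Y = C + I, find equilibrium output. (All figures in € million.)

MPC = (6494.6 − 6067.18)/(6660 − 6163) = 427.42/497 = 0.86
a = 6067.18 − 0.86(6163) = 767
Equilibrium: Y = 767 + 0.86Y + 29.74
0.14Y = 796.74, so Y = 796.74/0.14 = 5691

Y = 5691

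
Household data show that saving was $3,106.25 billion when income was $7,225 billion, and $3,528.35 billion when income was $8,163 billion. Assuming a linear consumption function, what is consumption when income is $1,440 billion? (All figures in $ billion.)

MPS = ΔS/ΔY = (3528.35 − 3106.25)/(8163 − 7225) = 422.1/938 = 0.45
MPC = 1 − MPS = 0.55
Autonomous saving = 3106.25 − 0.45(7225) = -145, so a = 145
C = 145 + 0.55(1440) = 145 + 792 = 937

C = 937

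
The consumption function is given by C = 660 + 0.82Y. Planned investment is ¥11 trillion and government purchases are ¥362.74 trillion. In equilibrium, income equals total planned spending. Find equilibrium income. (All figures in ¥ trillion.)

Y = C + I + G = 660 + 0.82Y + 11 + 362.74
Y − 0.82Y = 1033.74
0.18Y = 1033.74, so Y = 1033.74/0.18 = 5743

Y = 5743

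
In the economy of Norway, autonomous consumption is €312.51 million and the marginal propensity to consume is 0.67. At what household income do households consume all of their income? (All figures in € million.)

At break-even, C = Y: 312.51 + 0.67Y = Y
0.33Y = 312.51, so Y = 312.51/0.33 = 947

Y = 947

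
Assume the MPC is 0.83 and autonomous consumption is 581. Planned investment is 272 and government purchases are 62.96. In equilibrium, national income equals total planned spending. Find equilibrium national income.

Y = 5388

Y = C + I + G = 581 + 0.83Y + 272 + 62.96
Y − 0.83Y = 915.96
0.17Y = 915.96, so Y = 915.96/0.17 = 5388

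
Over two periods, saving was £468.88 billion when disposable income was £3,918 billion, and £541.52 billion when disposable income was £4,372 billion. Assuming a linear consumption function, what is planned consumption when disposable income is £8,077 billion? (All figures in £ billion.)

MPS = ΔS/ΔY = (541.52 − 468.88)/(4372 − 3918) = 72.64/454 = 0.16
MPC = 1 − MPS = 0.84
Autonomous saving = 468.88 − 0.16(3918) = -158, so a = 158
C = 158 + 0.84(8077) = 158 + 6784.68 = 6942.68

C = 6942.68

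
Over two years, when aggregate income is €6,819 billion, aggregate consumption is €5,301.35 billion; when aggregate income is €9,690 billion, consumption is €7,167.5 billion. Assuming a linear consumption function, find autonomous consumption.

a = 869

MPC = ΔC/ΔY = (7167.5 − 5301.35)/(9690 − 6819) = 1866.15/2871 = 0.65
a = C − MPC·Y = 5301.35 − 0.65(6819) = 5301.35 − 4432.35 = 869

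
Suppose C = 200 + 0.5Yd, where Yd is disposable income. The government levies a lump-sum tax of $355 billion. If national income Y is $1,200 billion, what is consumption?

C = 622.5

Yd = Y − T = 1200 − 355 = 845
C = 200 + 0.5(845) = 200 + 422.5 = 622.5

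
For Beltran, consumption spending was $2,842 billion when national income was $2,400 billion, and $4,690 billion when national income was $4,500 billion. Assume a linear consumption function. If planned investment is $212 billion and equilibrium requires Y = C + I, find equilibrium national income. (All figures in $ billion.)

Y = 7850

MPC = (4690 − 2842)/(4500 − 2400) = 1848/2100 = 0.88
a = 2842 − 0.88(2400) = 730
Equilibrium: Y = 730 + 0.88Y + 212
0.12Y = 942, so Y = 942/0.12 = 7850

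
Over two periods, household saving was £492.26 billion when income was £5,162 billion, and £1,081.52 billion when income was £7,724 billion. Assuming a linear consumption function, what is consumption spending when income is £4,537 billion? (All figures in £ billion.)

C = 4188.49

MPS = ΔS/ΔY = (1081.52 − 492.26)/(7724 − 5162) = 589.26/2562 = 0.23
MPC = 1 − MPS = 0.77
Autonomous saving = 492.26 − 0.23(5162) = -695, so a = 695
C = 695 + 0.77(4537) = 695 + 3493.49 = 4188.49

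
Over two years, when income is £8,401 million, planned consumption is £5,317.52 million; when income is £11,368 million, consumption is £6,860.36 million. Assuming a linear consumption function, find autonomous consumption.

MPC = ΔC/ΔY = (6860.36 − 5317.52)/(11368 − 8401) = 1542.84/2967 = 0.52
a = C − MPC·Y = 5317.52 − 0.52(8401) = 5317.52 − 4368.52 = 949

a = 949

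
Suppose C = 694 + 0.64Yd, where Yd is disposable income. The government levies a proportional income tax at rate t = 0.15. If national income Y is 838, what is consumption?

C = 1149.872

Yd = (1 − 0.15)(838) = 0.85(838) = 712.3
C = 694 + 0.64(712.3) = 694 + 455.872 = 1149.872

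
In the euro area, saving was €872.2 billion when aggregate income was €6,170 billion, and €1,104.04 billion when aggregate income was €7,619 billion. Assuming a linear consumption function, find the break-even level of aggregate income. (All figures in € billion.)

MPS = ΔS/ΔY = (1104.04 − 872.2)/(7619 − 6170) = 231.84/1449 = 0.16
MPC = 1 − MPS = 0.84
From S(6170) = 872.2: −a + 0.16(6170) = 872.2, so a = 987.2 − 872.2 = 115
Break-even (S = 0): Y = a/MPS = 115/0.16 = 718.75

Y = 718.75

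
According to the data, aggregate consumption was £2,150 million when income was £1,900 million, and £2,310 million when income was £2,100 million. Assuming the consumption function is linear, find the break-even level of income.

MPC = (2310 − 2150)/(2100 − 1900) = 160/200 = 0.8
a = 2150 − 0.8(1900) = 2150 − 1520 = 630
Break-even: Y = a/(1−MPC) = 630/0.2 = 3150

Y = 3150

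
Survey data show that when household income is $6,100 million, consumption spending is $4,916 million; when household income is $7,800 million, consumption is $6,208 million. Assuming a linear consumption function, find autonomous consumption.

a = 280

MPC = ΔC/ΔY = (6208 − 4916)/(7800 − 6100) = 1292/1700 = 0.76
a = C − MPC·Y = 4916 − 0.76(6100) = 4916 − 4636 = 280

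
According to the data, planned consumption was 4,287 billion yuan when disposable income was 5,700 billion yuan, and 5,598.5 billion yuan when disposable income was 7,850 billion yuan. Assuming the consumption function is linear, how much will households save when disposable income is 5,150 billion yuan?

S = 1198.5

MPC = (5598.5 − 4287)/(7850 − 5700) = 1311.5/2150 = 0.61
a = 4287 − 0.61(5700) = 4287 − 3477 = 810
C = 810 + 0.61(5150) = 3951.5
S = 5150 − 3951.5 = 1198.5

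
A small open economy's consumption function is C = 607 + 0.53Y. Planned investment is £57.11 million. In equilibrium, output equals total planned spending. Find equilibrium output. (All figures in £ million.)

Y = 1413

Y = C + I = 607 + 0.53Y + 57.11
Y − 0.53Y = 664.11
0.47Y = 664.11, so Y = 664.11/0.47 = 1413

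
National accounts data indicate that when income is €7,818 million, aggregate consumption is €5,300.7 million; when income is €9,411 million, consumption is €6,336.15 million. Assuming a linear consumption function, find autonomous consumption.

a = 219

MPC = ΔC/ΔY = (6336.15 − 5300.7)/(9411 − 7818) = 1035.45/1593 = 0.65
a = C − MPC·Y = 5300.7 − 0.65(7818) = 5300.7 − 5081.7 = 219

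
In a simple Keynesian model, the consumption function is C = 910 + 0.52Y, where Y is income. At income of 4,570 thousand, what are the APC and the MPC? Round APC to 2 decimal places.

APC = 0.72; MPC = 0.52

MPC = 0.52 (the slope of the consumption function)
C = 910 + 0.52(4570) = 3286.4, so APC = 3286.4/4570 = 0.72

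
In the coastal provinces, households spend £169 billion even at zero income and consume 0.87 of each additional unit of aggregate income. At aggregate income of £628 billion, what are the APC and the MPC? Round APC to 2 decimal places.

MPC = 0.87 (the slope of the consumption function)
C = 169 + 0.87(628) = 715.36, so APC = 715.36/628 = 1.14

APC = 1.14; MPC = 0.87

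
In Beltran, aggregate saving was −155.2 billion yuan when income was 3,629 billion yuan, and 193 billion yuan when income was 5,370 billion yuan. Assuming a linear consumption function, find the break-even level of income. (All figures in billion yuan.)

Y = 4405

MPS = ΔS/ΔY = (193 − (-155.2))/(5370 − 3629) = 348.2/1741 = 0.2
MPC = 1 − MPS = 0.8
From S(3629) = -155.2: −a + 0.2(3629) = -155.2, so a = 725.8 − (-155.2) = 881
Break-even (S = 0): Y = a/MPS = 881/0.2 = 4405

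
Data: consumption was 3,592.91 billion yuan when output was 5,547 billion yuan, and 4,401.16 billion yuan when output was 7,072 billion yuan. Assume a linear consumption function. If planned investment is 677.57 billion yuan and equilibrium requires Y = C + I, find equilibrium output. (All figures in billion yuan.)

Y = 2831

MPC = (4401.16 − 3592.91)/(7072 − 5547) = 808.25/1525 = 0.53
a = 3592.91 − 0.53(5547) = 653
Equilibrium: Y = 653 + 0.53Y + 677.57
0.47Y = 1330.57, so Y = 1330.57/0.47 = 2831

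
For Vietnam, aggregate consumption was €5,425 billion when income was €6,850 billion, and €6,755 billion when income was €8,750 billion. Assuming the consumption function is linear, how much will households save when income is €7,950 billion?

MPC = (6755 − 5425)/(8750 − 6850) = 1330/1900 = 0.7
a = 5425 − 0.7(6850) = 5425 − 4795 = 630
C = 630 + 0.7(7950) = 6195
S = 7950 − 6195 = 1755

S = 1755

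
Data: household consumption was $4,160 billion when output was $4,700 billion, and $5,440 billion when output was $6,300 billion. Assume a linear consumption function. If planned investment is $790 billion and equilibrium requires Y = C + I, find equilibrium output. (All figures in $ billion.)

Y = 5950

MPC = (5440 − 4160)/(6300 − 4700) = 1280/1600 = 0.8
a = 4160 − 0.8(4700) = 400
Equilibrium: Y = 400 + 0.8Y + 790
0.2Y = 1190, so Y = 1190/0.2 = 5950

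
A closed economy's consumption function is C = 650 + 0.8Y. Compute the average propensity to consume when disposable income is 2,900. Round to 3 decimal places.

APC = 1.024

C = 650 + 0.8(2900) = 2970
APC = C/Y = 2970/2900 = 1.024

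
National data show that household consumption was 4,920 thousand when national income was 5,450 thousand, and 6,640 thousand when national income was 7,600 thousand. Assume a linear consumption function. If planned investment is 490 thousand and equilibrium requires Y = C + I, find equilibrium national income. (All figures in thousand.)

MPC = (6640 − 4920)/(7600 − 5450) = 1720/2150 = 0.8
a = 4920 − 0.8(5450) = 560
Equilibrium: Y = 560 + 0.8Y + 490
0.2Y = 1050, so Y = 1050/0.2 = 5250

Y = 5250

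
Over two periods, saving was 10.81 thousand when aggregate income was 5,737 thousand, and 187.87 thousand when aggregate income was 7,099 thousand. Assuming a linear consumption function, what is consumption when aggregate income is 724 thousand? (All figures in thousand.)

MPS = ΔS/ΔY = (187.87 − 10.81)/(7099 − 5737) = 177.06/1362 = 0.13
MPC = 1 − MPS = 0.87
Autonomous saving = 10.81 − 0.13(5737) = -735, so a = 735
C = 735 + 0.87(724) = 735 + 629.88 = 1364.88

C = 1364.88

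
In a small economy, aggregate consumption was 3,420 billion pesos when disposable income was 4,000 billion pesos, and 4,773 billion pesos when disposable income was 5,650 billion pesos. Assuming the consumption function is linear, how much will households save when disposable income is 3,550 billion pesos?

MPC = (4773 − 3420)/(5650 − 4000) = 1353/1650 = 0.82
a = 3420 − 0.82(4000) = 3420 − 3280 = 140
C = 140 + 0.82(3550) = 3051
S = 3550 − 3051 = 499

S = 499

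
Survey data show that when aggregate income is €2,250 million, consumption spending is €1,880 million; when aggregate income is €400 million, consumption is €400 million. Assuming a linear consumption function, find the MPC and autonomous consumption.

MPC = 0.8; a = 80

MPC = ΔC/ΔY = (1880 − 400)/(2250 − 400) = 1480/1850 = 0.8
a = C − MPC·Y = 400 − 0.8(400) = 400 − 320 = 80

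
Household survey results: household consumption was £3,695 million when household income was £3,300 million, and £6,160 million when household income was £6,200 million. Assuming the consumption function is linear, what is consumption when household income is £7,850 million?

C = 7562.5

MPC = (6160 − 3695)/(6200 − 3300) = 2465/2900 = 0.85
a = 3695 − 0.85(3300) = 3695 − 2805 = 890
C = 890 + 0.85(7850) = 890 + 6672.5 = 7562.5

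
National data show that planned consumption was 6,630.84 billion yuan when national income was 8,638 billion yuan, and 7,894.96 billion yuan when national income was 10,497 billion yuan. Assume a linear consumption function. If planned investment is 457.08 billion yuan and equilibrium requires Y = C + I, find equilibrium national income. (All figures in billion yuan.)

MPC = (7894.96 − 6630.84)/(10497 − 8638) = 1264.12/1859 = 0.68
a = 6630.84 − 0.68(8638) = 757
Equilibrium: Y = 757 + 0.68Y + 457.08
0.32Y = 1214.08, so Y = 1214.08/0.32 = 3794

Y = 3794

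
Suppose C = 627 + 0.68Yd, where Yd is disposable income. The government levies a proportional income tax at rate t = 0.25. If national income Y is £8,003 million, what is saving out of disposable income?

S = 1293.72

Yd = (1 − 0.25)(8003) = 0.75(8003) = 6002.25
C = 627 + 0.68(6002.25) = 627 + 4081.53 = 4708.53
S = Yd − C = 6002.25 − 4708.53 = 1293.72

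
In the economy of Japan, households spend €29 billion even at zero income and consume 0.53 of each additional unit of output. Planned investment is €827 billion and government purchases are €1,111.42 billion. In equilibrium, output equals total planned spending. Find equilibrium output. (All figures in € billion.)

Y = 4186

Y = C + I + G = 29 + 0.53Y + 827 + 1111.42
Y − 0.53Y = 1967.42
0.47Y = 1967.42, so Y = 1967.42/0.47 = 4186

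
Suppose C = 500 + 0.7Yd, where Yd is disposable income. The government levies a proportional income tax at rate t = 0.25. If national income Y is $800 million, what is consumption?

Yd = (1 − 0.25)(800) = 0.75(800) = 600
C = 500 + 0.7(600) = 500 + 420 = 920

C = 920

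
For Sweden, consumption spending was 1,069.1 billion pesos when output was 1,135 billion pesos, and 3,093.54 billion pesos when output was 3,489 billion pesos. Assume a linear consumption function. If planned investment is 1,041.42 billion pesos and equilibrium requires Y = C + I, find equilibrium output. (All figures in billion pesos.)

Y = 8103

MPC = (3093.54 − 1069.1)/(3489 − 1135) = 2024.44/2354 = 0.86
a = 1069.1 − 0.86(1135) = 93
Equilibrium: Y = 93 + 0.86Y + 1041.42
0.14Y = 1134.42, so Y = 1134.42/0.14 = 8103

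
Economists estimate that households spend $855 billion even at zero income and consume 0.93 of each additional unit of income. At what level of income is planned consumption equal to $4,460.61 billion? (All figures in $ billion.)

Y = 3877

855 + 0.93Y = 4460.61
0.93Y = 3605.61, so Y = 3605.61/0.93 = 3877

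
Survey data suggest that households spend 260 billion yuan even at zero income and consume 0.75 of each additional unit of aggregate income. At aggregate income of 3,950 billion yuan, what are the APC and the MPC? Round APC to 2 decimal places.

MPC = 0.75 (the slope of the consumption function)
C = 260 + 0.75(3950) = 3222.5, so APC = 3222.5/3950 = 0.82

APC = 0.82; MPC = 0.75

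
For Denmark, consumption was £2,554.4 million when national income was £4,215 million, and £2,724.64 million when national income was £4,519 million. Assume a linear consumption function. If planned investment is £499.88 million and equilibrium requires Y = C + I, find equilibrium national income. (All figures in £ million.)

MPC = (2724.64 − 2554.4)/(4519 − 4215) = 170.24/304 = 0.56
a = 2554.4 − 0.56(4215) = 194
Equilibrium: Y = 194 + 0.56Y + 499.88
0.44Y = 693.88, so Y = 693.88/0.44 = 1577

Y = 1577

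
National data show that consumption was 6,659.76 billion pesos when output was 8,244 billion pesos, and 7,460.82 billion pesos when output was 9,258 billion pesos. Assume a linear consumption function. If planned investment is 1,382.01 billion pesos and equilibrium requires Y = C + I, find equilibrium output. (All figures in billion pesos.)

Y = 7281

MPC = (7460.82 − 6659.76)/(9258 − 8244) = 801.06/1014 = 0.79
a = 6659.76 − 0.79(8244) = 147
Equilibrium: Y = 147 + 0.79Y + 1382.01
0.21Y = 1529.01, so Y = 1529.01/0.21 = 7281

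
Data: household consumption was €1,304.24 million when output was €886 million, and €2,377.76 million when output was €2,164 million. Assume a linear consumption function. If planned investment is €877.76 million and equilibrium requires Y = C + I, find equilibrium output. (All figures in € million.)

Y = 8986

MPC = (2377.76 − 1304.24)/(2164 − 886) = 1073.52/1278 = 0.84
a = 1304.24 − 0.84(886) = 560
Equilibrium: Y = 560 + 0.84Y + 877.76
0.16Y = 1437.76, so Y = 1437.76/0.16 = 8986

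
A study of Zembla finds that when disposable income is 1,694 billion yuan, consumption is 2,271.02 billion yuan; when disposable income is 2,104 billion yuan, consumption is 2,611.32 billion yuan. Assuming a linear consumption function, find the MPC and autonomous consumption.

MPC = 0.83; a = 865

MPC = ΔC/ΔY = (2611.32 − 2271.02)/(2104 − 1694) = 340.3/410 = 0.83
a = C − MPC·Y = 2271.02 − 0.83(1694) = 2271.02 − 1406.02 = 865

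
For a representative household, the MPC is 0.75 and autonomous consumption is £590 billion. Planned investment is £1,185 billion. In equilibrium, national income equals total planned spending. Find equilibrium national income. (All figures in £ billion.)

Y = 7100

Y = C + I = 590 + 0.75Y + 1185
Y − 0.75Y = 1775
0.25Y = 1775, so Y = 1775/0.25 = 7100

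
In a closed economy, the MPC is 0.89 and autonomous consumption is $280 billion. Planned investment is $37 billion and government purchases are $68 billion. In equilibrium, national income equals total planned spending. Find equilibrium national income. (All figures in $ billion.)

Y = 3500

Y = C + I + G = 280 + 0.89Y + 37 + 68
Y − 0.89Y = 385
0.11Y = 385, so Y = 385/0.11 = 3500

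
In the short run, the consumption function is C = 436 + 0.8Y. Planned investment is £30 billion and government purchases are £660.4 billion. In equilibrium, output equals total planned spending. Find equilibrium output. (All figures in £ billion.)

Y = 5632

Y = C + I + G = 436 + 0.8Y + 30 + 660.4
Y − 0.8Y = 1126.4
0.2Y = 1126.4, so Y = 1126.4/0.2 = 5632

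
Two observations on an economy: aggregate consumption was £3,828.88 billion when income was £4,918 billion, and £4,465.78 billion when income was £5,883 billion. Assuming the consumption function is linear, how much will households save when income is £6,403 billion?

S = 1594.02

MPC = (4465.78 − 3828.88)/(5883 − 4918) = 636.9/965 = 0.66
a = 3828.88 − 0.66(4918) = 3828.88 − 3245.88 = 583
C = 583 + 0.66(6403) = 4808.98
S = 6403 − 4808.98 = 1594.02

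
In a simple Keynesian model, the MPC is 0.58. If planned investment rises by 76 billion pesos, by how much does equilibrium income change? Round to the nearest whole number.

The multiplier is 1/(1 − MPC) = 1/0.42.
ΔY = 76/0.42 = 180.95 ≈ 181

ΔY ≈ 181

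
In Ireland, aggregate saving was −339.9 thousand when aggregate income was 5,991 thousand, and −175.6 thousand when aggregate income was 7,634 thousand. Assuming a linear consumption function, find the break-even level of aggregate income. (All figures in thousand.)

MPS = ΔS/ΔY = (-175.6 − (-339.9))/(7634 − 5991) = 164.3/1643 = 0.1
MPC = 1 − MPS = 0.9
From S(5991) = -339.9: −a + 0.1(5991) = -339.9, so a = 599.1 − (-339.9) = 939
Break-even (S = 0): Y = a/MPS = 939/0.1 = 9390

Y = 9390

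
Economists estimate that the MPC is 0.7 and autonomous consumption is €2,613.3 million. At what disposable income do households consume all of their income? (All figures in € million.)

At break-even, C = Y: 2613.3 + 0.7Y = Y
0.3Y = 2613.3, so Y = 2613.3/0.3 = 8711

Y = 8711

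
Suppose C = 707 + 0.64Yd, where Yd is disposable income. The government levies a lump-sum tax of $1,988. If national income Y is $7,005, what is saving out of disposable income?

S = 1099.12

Yd = Y − T = 7005 − 1988 = 5017
C = 707 + 0.64(5017) = 707 + 3210.88 = 3917.88
S = Yd − C = 5017 − 3917.88 = 1099.12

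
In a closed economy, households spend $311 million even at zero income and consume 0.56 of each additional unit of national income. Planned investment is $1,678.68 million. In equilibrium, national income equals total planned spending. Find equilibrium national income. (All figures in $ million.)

Y = 4522

Y = C + I = 311 + 0.56Y + 1678.68
Y − 0.56Y = 1989.68
0.44Y = 1989.68, so Y = 1989.68/0.44 = 4522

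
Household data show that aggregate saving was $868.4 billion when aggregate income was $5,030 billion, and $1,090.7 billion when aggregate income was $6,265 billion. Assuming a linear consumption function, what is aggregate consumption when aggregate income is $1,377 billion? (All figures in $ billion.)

MPS = ΔS/ΔY = (1090.7 − 868.4)/(6265 − 5030) = 222.3/1235 = 0.18
MPC = 1 − MPS = 0.82
Autonomous saving = 868.4 − 0.18(5030) = -37, so a = 37
C = 37 + 0.82(1377) = 37 + 1129.14 = 1166.14

C = 1166.14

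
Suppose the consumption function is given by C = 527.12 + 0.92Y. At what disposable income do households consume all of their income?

Y = 6589

At break-even, C = Y: 527.12 + 0.92Y = Y
0.08Y = 527.12, so Y = 527.12/0.08 = 6589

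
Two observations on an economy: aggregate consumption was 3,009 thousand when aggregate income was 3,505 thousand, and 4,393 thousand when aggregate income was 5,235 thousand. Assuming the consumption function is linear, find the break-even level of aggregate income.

MPC = (4393 − 3009)/(5235 − 3505) = 1384/1730 = 0.8
a = 3009 − 0.8(3505) = 3009 − 2804 = 205
Break-even: Y = a/(1−MPC) = 205/0.2 = 1025

Y = 1025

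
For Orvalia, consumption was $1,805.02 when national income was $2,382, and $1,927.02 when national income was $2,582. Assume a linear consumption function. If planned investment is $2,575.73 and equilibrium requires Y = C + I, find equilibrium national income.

Y = 7507

MPC = (1927.02 − 1805.02)/(2582 − 2382) = 122/200 = 0.61
a = 1805.02 − 0.61(2382) = 352
Equilibrium: Y = 352 + 0.61Y + 2575.73
0.39Y = 2927.73, so Y = 2927.73/0.39 = 7507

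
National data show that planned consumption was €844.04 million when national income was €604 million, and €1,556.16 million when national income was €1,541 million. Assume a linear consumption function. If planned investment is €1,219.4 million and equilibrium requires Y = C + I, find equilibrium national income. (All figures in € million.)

Y = 6685

MPC = (1556.16 − 844.04)/(1541 − 604) = 712.12/937 = 0.76
a = 844.04 − 0.76(604) = 385
Equilibrium: Y = 385 + 0.76Y + 1219.4
0.24Y = 1604.4, so Y = 1604.4/0.24 = 6685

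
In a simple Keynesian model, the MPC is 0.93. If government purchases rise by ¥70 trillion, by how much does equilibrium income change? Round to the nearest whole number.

The multiplier is 1/(1 − MPC) = 1/0.07.
ΔY = 70/0.07 = 1000.00 ≈ 1000

ΔY ≈ 1000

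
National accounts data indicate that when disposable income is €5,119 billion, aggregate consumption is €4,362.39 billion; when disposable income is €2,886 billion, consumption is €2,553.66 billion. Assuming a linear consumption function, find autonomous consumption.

MPC = ΔC/ΔY = (4362.39 − 2553.66)/(5119 − 2886) = 1808.73/2233 = 0.81
a = C − MPC·Y = 2553.66 − 0.81(2886) = 2553.66 − 2337.66 = 216

a = 216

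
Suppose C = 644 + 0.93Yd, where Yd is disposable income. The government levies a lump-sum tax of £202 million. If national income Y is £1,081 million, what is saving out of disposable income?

Yd = Y − T = 1081 − 202 = 879
C = 644 + 0.93(879) = 644 + 817.47 = 1461.47
S = Yd − C = 879 − 1461.47 = -582.47

S = -582.47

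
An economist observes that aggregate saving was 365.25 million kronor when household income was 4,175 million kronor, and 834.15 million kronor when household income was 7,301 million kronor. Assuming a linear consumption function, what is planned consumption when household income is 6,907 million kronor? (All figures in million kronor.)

MPS = ΔS/ΔY = (834.15 − 365.25)/(7301 − 4175) = 468.9/3126 = 0.15
MPC = 1 − MPS = 0.85
Autonomous saving = 365.25 − 0.15(4175) = -261, so a = 261
C = 261 + 0.85(6907) = 261 + 5870.95 = 6131.95

C = 6131.95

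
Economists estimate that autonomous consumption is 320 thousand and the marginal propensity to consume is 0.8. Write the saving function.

S = Y − C = Y − (320 + 0.8Y) = -320 + (1 − 0.8)Y

S = -320 + 0.2Y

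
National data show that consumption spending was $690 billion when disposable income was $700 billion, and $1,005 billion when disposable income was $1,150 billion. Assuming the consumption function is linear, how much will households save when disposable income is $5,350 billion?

MPC = (1005 − 690)/(1150 − 700) = 315/450 = 0.7
a = 690 − 0.7(700) = 690 − 490 = 200
C = 200 + 0.7(5350) = 3945
S = 5350 − 3945 = 1405

S = 1405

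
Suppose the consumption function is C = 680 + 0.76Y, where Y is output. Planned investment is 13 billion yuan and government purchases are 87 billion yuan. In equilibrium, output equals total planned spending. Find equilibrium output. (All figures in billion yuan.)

Y = 3250

Y = C + I + G = 680 + 0.76Y + 13 + 87
Y − 0.76Y = 780
0.24Y = 780, so Y = 780/0.24 = 3250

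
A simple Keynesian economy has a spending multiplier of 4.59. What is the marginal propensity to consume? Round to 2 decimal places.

MPC = 0.78

k = 1/(1 − MPC), so 1 − MPC = 1/k = 1/4.59 = 0.2179
MPC = 1 − 0.2179 = 0.78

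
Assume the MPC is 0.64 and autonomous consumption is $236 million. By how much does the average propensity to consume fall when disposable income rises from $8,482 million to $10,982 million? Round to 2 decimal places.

ΔAPC = 0.01

At Y = 8482: C = 236 + 0.64(8482) = 5664.48, APC = 5664.48/8482 = 0.668
At Y = 10982: C = 7264.48, APC = 7264.48/10982 = 0.661
Fall in APC = 0.668 − 0.661 = 0.007 ≈ 0.01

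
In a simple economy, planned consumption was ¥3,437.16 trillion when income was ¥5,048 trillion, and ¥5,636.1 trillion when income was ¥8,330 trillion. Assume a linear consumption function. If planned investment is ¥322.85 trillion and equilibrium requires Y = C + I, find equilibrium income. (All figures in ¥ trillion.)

Y = 1145

MPC = (5636.1 − 3437.16)/(8330 − 5048) = 2198.94/3282 = 0.67
a = 3437.16 − 0.67(5048) = 55
Equilibrium: Y = 55 + 0.67Y + 322.85
0.33Y = 377.85, so Y = 377.85/0.33 = 1145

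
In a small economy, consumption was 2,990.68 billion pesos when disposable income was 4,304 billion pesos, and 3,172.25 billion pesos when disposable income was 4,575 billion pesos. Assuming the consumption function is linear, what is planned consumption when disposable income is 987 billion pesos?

C = 768.29

MPC = (3172.25 − 2990.68)/(4575 − 4304) = 181.57/271 = 0.67
a = 2990.68 − 0.67(4304) = 2990.68 − 2883.68 = 107
C = 107 + 0.67(987) = 107 + 661.29 = 768.29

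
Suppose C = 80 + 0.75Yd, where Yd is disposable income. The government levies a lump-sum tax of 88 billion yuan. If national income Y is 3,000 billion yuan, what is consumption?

C = 2264

Yd = Y − T = 3000 − 88 = 2912
C = 80 + 0.75(2912) = 80 + 2184 = 2264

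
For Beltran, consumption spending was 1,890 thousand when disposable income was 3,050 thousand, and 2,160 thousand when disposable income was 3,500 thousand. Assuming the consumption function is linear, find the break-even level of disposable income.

Y = 150

MPC = (2160 − 1890)/(3500 − 3050) = 270/450 = 0.6
a = 1890 − 0.6(3050) = 1890 − 1830 = 60
Break-even: Y = a/(1−MPC) = 60/0.4 = 150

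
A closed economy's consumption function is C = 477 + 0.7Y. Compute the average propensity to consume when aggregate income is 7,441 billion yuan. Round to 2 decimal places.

C = 477 + 0.7(7441) = 5685.7
APC = C/Y = 5685.7/7441 = 0.76

APC = 0.76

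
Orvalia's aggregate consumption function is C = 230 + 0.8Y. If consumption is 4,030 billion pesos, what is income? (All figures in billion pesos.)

Y = 4750

230 + 0.8Y = 4030
0.8Y = 3800, so Y = 3800/0.8 = 4750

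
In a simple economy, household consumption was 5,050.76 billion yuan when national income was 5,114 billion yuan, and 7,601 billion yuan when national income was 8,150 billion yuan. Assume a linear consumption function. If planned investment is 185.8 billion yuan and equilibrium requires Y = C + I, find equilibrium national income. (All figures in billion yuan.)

MPC = (7601 − 5050.76)/(8150 − 5114) = 2550.24/3036 = 0.84
a = 5050.76 − 0.84(5114) = 755
Equilibrium: Y = 755 + 0.84Y + 185.8
0.16Y = 940.8, so Y = 940.8/0.16 = 5880

Y = 5880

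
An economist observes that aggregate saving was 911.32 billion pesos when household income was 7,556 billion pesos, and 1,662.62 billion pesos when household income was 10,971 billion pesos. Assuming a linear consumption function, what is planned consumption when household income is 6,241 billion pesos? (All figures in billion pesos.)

MPS = ΔS/ΔY = (1662.62 − 911.32)/(10971 − 7556) = 751.3/3415 = 0.22
MPC = 1 − MPS = 0.78
Autonomous saving = 911.32 − 0.22(7556) = -751, so a = 751
C = 751 + 0.78(6241) = 751 + 4867.98 = 5618.98

C = 5618.98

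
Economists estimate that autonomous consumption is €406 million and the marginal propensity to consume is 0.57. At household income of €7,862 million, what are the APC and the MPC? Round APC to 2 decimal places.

APC = 0.62; MPC = 0.57

MPC = 0.57 (the slope of the consumption function)
C = 406 + 0.57(7862) = 4887.34, so APC = 4887.34/7862 = 0.62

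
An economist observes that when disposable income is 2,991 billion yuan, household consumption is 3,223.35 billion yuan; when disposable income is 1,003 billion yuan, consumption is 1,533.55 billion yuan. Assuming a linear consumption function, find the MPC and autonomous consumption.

MPC = 0.85; a = 681

MPC = ΔC/ΔY = (3223.35 − 1533.55)/(2991 − 1003) = 1689.8/1988 = 0.85
a = C − MPC·Y = 1533.55 − 0.85(1003) = 1533.55 − 852.55 = 681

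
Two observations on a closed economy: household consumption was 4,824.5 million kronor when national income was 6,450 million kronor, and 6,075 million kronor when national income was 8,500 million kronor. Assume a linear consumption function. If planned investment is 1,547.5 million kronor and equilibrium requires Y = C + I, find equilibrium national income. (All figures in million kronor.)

MPC = (6075 − 4824.5)/(8500 − 6450) = 1250.5/2050 = 0.61
a = 4824.5 − 0.61(6450) = 890
Equilibrium: Y = 890 + 0.61Y + 1547.5
0.39Y = 2437.5, so Y = 2437.5/0.39 = 6250

Y = 6250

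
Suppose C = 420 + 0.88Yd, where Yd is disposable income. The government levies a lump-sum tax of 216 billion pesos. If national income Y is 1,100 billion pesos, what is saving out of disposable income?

Yd = Y − T = 1100 − 216 = 884
C = 420 + 0.88(884) = 420 + 777.92 = 1197.92
S = Yd − C = 884 − 1197.92 = -313.92

S = -313.92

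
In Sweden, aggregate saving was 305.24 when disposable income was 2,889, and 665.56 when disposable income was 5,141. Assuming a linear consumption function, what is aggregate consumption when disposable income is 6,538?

MPS = ΔS/ΔY = (665.56 − 305.24)/(5141 − 2889) = 360.32/2252 = 0.16
MPC = 1 − MPS = 0.84
Autonomous saving = 305.24 − 0.16(2889) = -157, so a = 157
C = 157 + 0.84(6538) = 157 + 5491.92 = 5648.92

C = 5648.92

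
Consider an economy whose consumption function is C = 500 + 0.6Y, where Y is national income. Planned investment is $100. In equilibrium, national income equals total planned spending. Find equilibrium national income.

Y = C + I = 500 + 0.6Y + 100
Y − 0.6Y = 600
0.4Y = 600, so Y = 600/0.4 = 1500

Y = 1500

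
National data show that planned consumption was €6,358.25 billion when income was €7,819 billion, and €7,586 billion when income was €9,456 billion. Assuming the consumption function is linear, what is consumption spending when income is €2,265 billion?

MPC = (7586 − 6358.25)/(9456 − 7819) = 1227.75/1637 = 0.75
a = 6358.25 − 0.75(7819) = 6358.25 − 5864.25 = 494
C = 494 + 0.75(2265) = 494 + 1698.75 = 2192.75

C = 2192.75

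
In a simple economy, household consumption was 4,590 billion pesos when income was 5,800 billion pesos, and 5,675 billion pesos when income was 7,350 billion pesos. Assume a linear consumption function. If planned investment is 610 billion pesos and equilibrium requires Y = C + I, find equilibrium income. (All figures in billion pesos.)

MPC = (5675 − 4590)/(7350 − 5800) = 1085/1550 = 0.7
a = 4590 − 0.7(5800) = 530
Equilibrium: Y = 530 + 0.7Y + 610
0.3Y = 1140, so Y = 1140/0.3 = 3800

Y = 3800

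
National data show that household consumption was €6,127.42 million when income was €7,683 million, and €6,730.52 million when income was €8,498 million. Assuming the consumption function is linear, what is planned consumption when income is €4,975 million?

C = 4123.5

MPC = (6730.52 − 6127.42)/(8498 − 7683) = 603.1/815 = 0.74
a = 6127.42 − 0.74(7683) = 6127.42 − 5685.42 = 442
C = 442 + 0.74(4975) = 442 + 3681.5 = 4123.5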